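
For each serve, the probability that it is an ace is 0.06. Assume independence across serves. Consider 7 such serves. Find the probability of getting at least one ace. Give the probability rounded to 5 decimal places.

P(at least one) = 1 − P(none) = 1 − (1 − 0.06)^7
= 1 − 0.6484776 = 0.3515224

0.35152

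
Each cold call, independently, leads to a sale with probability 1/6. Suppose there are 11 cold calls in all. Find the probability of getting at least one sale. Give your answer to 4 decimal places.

P(at least one) = 1 − P(none) = 1 − (1 − 0.166667)^11
= 1 − 0.134588 = 0.865412

0.8654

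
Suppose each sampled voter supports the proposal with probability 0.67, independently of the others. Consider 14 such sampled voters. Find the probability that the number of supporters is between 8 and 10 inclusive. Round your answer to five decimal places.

0.58704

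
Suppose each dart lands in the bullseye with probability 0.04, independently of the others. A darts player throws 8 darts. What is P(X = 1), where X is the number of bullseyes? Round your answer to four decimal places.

0.2405

X ~ Binomial(n=8, p=0.04).
P(X=1) = C(8,1) · p^1 · (1−p)^7
= 8 · 0.04 · 0.75145 = 0.240463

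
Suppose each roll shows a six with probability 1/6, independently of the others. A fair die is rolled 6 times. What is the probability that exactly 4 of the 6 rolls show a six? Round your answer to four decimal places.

X ~ Binomial(n=6, p=0.166667).
P(X=4) = C(6,4) · p^4 · (1−p)^2
= 15 · 0.0007716 · 0.69444 = 0.008038

0.0080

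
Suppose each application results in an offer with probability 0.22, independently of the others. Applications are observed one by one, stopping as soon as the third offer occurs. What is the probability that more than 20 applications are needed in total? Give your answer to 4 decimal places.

0.1512

Needing more than 20 applications ⇔ fewer than 3 successes in the first 20. With X ~ Binomial(20, 0.22), P(Y > 20) = P(X ≤ 2).
  k=0: C(20,0)·0.22^0·0.78^20 = 0.006949
  k=1: C(20,1)·0.22^1·0.78^19 = 0.039197
  k=2: C(20,2)·0.22^2·0.78^18 = 0.105027
P(X ≤ 2) = 0.151172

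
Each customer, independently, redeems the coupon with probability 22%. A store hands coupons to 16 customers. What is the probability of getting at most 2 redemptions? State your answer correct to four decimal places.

0.2827

X ~ Binomial(16, 0.22); P(X ≤ 2) = Σ C(16,k) p^k (1−p)^(16−k) over k:
  k=0: C(16,0)·0.22^0·0.78^16 = 0.018772
  k=1: C(16,1)·0.22^1·0.78^15 = 0.084715
  k=2: C(16,2)·0.22^2·0.78^14 = 0.179205
Total = 0.282693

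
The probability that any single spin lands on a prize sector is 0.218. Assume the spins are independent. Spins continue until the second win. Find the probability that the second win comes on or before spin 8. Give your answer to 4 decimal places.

Finishing within 8 spins ⇔ at least 2 successes in the first 8. With X ~ Binomial(8, 0.218), P(Y ≤ 8) = 1 − P(X ≤ 1).
  k=0: C(8,0)·0.218^0·0.782^8 = 0.139847
  k=1: C(8,1)·0.218^1·0.782^7 = 0.311884
1 − 0.451732 = 0.548268

0.5483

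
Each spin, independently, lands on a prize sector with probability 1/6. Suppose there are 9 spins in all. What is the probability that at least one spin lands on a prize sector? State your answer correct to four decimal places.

P(at least one) = 1 − P(none) = 1 − (1 − 0.166667)^9
= 1 − 0.193807 = 0.806193

0.8062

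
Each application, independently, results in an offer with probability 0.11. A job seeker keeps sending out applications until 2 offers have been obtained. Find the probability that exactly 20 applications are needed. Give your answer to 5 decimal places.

0.02822

Y = trial on which the second success occurs; negative binomial, r=2, p=0.11.
P(Y=20) = C(19,1) · p^2 · (1−p)^18
= 19 · 0.0121 · 0.12275 = 0.0282201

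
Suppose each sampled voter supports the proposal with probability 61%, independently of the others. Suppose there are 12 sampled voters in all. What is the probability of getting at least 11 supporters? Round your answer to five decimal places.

0.02302

X ~ Binomial(12, 0.61); P(X ≥ 11) = Σ C(12,k) p^k (1−p)^(12−k) over k:
  k=11: C(12,11)·0.61^11·0.39^1 = 0.0203645
  k=12: C(12,12)·0.61^12·0.39^0 = 0.0026543
Total = 0.0230189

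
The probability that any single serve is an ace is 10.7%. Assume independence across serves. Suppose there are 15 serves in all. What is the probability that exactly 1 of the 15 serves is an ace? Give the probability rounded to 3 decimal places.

0.329

X ~ Binomial(n=15, p=0.107).
P(X=1) = C(15,1) · p^1 · (1−p)^14
= 15 · 0.107 · 0.20508 = 0.32915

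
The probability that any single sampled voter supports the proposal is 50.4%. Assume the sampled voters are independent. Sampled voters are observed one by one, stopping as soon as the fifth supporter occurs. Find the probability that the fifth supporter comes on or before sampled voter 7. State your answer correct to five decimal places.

0.23318

Finishing within 7 sampled voters ⇔ at least 5 successes in the first 7. With X ~ Binomial(7, 0.504), P(Y ≤ 7) = 1 − P(X ≤ 4).
  k=0: C(7,0)·0.504^0·0.496^7 = 0.0073854
  k=1: C(7,1)·0.504^1·0.496^6 = 0.0525314
  k=2: C(7,2)·0.504^2·0.496^5 = 0.1601359
  k=3: C(7,3)·0.504^3·0.496^4 = 0.2711979
  k=4: C(7,4)·0.504^4·0.496^3 = 0.2755721
1 − 0.7668226 = 0.2331774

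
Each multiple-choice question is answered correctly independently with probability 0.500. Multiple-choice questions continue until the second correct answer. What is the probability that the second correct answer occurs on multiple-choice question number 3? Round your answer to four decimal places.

Y = trial on which the second success occurs; negative binomial, r=2, p=0.50.
P(Y=3) = C(2,1) · p^2 · (1−p)^1
= 2 · 0.25 · 0.5 = 0.250000

0.2500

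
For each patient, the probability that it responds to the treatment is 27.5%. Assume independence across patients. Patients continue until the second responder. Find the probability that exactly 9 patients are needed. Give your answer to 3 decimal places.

Y = trial on which the second success occurs; negative binomial, r=2, p=0.275.
P(Y=9) = C(8,1) · p^2 · (1−p)^7
= 8 · 0.075625 · 0.10528 = 0.06370

0.064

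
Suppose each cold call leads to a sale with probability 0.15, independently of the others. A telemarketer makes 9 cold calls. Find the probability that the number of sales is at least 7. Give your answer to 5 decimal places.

0.00005

X ~ Binomial(9, 0.15); P(X ≥ 7) = Σ C(9,k) p^k (1−p)^(9−k) over k:
  k=7: C(9,7)·0.15^7·0.85^2 = 0.0000444
  k=8: C(9,8)·0.15^8·0.85^1 = 0.0000020
  k=9: C(9,9)·0.15^9·0.85^0 = 0.0000000
Total = 0.0000464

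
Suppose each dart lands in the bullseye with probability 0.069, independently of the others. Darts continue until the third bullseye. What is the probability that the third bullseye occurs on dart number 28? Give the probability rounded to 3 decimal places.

Y = trial on which the third success occurs; negative binomial, r=3, p=0.069.
P(Y=28) = C(27,2) · p^3 · (1−p)^25
= 351 · 0.00032851 · 0.16739 = 0.01930

0.019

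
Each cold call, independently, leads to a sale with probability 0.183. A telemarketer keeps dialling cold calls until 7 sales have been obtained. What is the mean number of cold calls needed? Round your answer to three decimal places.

Y = total cold calls until the seventh success; negative binomial with r=7, p=0.183.
E[Y] = r / p = 7 / 0.183 = 38.25137

38.251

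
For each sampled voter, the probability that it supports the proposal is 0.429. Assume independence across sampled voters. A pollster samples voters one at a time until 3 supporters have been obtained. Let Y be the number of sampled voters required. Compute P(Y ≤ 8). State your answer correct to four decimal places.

0.7422

Finishing within 8 sampled voters ⇔ at least 3 successes in the first 8. With X ~ Binomial(8, 0.429), P(Y ≤ 8) = 1 − P(X ≤ 2).
  k=0: C(8,0)·0.429^0·0.571^8 = 0.011300
  k=1: C(8,1)·0.429^1·0.571^7 = 0.067920
  k=2: C(8,2)·0.429^2·0.571^6 = 0.178603
1 − 0.257824 = 0.742176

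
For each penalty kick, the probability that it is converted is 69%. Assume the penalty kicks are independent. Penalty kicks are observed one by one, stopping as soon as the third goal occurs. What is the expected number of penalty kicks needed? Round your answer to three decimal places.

4.348

Y = total penalty kicks until the third success; negative binomial with r=3, p=0.69.
E[Y] = r / p = 3 / 0.69 = 4.34783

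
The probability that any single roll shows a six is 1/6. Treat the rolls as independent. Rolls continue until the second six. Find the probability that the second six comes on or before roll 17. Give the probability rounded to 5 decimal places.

0.80168

Finishing within 17 rolls ⇔ at least 2 successes in the first 17. With X ~ Binomial(17, 0.166667), P(Y ≤ 17) = 1 − P(X ≤ 1).
  k=0: C(17,0)·0.166667^0·0.833333^17 = 0.0450732
  k=1: C(17,1)·0.166667^1·0.833333^16 = 0.1532490
1 − 0.1983223 = 0.8016777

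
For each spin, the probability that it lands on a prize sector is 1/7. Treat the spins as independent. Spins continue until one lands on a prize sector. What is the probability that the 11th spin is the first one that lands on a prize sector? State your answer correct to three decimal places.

Geometric (trials to first success), p = 0.142857.
P(Y = 11) = (1−p)^10 · p = 0.21406 · 0.142857 = 0.03058

0.031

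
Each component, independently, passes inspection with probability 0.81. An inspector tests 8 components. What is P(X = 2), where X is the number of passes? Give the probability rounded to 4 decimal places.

0.0009

X ~ Binomial(n=8, p=0.81).
P(X=2) = C(8,2) · p^2 · (1−p)^6
= 28 · 0.6561 · 4.7046e-05 = 0.000864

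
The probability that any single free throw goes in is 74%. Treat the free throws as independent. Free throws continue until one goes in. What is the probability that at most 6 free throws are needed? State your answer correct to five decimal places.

0.99969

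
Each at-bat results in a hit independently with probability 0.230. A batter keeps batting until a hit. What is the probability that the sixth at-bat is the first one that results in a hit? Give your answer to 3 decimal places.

0.062

Geometric (trials to first success), p = 0.23.
P(Y = 6) = (1−p)^5 · p = 0.27068 · 0.23 = 0.06226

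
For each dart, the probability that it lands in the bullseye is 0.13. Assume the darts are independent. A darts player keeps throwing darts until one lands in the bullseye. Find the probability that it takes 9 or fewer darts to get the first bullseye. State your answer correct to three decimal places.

Y = number of darts to the first success; geometric, p = 0.13.
P(Y ≤ 9) = 1 − (1−p)^9 = 1 − 0.28554 = 0.71446

0.714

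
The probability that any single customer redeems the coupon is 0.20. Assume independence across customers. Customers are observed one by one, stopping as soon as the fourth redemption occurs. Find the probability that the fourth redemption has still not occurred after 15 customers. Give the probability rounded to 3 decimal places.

0.648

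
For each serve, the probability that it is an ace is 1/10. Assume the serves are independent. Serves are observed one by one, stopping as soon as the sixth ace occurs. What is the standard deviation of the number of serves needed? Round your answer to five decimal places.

23.23790

Y = total serves until the sixth success; negative binomial with r=6, p=0.10.
SD(Y) = √[r(1−p)/p²] = √(540.0000000) = 23.2379001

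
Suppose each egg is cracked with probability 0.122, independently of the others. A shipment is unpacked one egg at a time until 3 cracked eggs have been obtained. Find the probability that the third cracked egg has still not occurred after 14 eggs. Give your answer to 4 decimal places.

0.7607

Needing more than 14 eggs ⇔ fewer than 3 successes in the first 14. With X ~ Binomial(14, 0.122), P(Y > 14) = P(X ≤ 2).
  k=0: C(14,0)·0.122^0·0.878^14 = 0.161779
  k=1: C(14,1)·0.122^1·0.878^13 = 0.314714
  k=2: C(14,2)·0.122^2·0.878^12 = 0.284247
P(X ≤ 2) = 0.760740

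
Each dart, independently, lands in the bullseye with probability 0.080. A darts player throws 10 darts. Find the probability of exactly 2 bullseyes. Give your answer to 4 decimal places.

X ~ Binomial(n=10, p=0.08).
P(X=2) = C(10,2) · p^2 · (1−p)^8
= 45 · 0.0064 · 0.51322 = 0.147807

0.1478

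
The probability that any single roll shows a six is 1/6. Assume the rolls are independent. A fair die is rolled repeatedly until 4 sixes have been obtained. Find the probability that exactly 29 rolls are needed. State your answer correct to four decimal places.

0.0265

Y = trial on which the fourth success occurs; negative binomial, r=4, p=0.166667.
P(Y=29) = C(28,3) · p^4 · (1−p)^25
= 3276 · 0.0007716 · 0.010483 = 0.026498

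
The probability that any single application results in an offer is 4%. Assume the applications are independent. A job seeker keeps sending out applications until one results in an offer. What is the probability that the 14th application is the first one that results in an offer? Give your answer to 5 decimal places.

0.02353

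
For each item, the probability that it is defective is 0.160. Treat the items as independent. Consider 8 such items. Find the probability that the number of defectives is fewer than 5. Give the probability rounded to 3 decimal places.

0.996

X ~ Binomial(8, 0.16); P(X ≤ 4) = Σ C(8,k) p^k (1−p)^(8−k) over k:
  k=0: C(8,0)·0.16^0·0.84^8 = 0.24788
  k=1: C(8,1)·0.16^1·0.84^7 = 0.37772
  k=2: C(8,2)·0.16^2·0.84^6 = 0.25181
  k=3: C(8,3)·0.16^3·0.84^5 = 0.09593
  k=4: C(8,4)·0.16^4·0.84^4 = 0.02284
Total = 0.99617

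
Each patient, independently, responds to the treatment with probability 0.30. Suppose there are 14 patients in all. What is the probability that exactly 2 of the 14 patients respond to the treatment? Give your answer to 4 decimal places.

X ~ Binomial(n=14, p=0.30).
P(X=2) = C(14,2) · p^2 · (1−p)^12
= 91 · 0.09 · 0.013841 = 0.113360

0.1134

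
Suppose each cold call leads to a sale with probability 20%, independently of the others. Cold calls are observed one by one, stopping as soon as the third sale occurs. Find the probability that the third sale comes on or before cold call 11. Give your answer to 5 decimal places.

0.38260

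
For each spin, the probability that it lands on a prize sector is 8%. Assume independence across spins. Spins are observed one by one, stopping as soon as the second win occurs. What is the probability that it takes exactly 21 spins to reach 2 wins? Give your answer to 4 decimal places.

0.0263

Y = trial on which the second success occurs; negative binomial, r=2, p=0.08.
P(Y=21) = C(20,1) · p^2 · (1−p)^19
= 20 · 0.0064 · 0.2051 = 0.026253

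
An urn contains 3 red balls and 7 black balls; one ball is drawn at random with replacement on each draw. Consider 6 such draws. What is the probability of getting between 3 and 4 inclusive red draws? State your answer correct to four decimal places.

X ~ Binomial(6, 0.30); P(3 ≤ X ≤ 4) = Σ C(6,k) p^k (1−p)^(6−k) over k:
  k=3: C(6,3)·0.30^3·0.70^3 = 0.185220
  k=4: C(6,4)·0.30^4·0.70^2 = 0.059535
Total = 0.244755

0.2448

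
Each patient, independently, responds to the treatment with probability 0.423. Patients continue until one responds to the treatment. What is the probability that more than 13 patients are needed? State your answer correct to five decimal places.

0.00079

Y = number of patients to the first success; geometric, p = 0.423.
P(Y > 13) = P(first 13 all fail) = (1−p)^13 = 0.0007858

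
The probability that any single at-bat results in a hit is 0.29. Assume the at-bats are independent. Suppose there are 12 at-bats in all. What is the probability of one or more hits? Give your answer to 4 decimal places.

P(at least one) = 1 − P(none) = 1 − (1 − 0.29)^12
= 1 − 0.016410 = 0.983590

0.9836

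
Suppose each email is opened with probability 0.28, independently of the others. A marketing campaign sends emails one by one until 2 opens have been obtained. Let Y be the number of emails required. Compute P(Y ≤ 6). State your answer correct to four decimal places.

0.5356

Finishing within 6 emails ⇔ at least 2 successes in the first 6. With X ~ Binomial(6, 0.28), P(Y ≤ 6) = 1 − P(X ≤ 1).
  k=0: C(6,0)·0.28^0·0.72^6 = 0.139314
  k=1: C(6,1)·0.28^1·0.72^5 = 0.325066
1 − 0.464380 = 0.535620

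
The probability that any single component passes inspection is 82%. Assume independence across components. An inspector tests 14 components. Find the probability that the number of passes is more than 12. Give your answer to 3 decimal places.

0.253

X ~ Binomial(14, 0.82); P(X ≥ 13) = Σ C(14,k) p^k (1−p)^(14−k) over k:
  k=13: C(14,13)·0.82^13·0.18^1 = 0.19098
  k=14: C(14,14)·0.82^14·0.18^0 = 0.06214
Total = 0.25312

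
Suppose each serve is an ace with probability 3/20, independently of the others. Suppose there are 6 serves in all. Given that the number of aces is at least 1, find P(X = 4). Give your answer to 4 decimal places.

X ~ Binomial(6, 0.15). Want P(X=4 | X≥1) = P(X=4) / P(X≥1).
P(X=4) = C(6,4)·0.15^4·0.85^2 = 0.005486
P(X≥1) = 1 − 0.377150 = 0.622850
Ratio = 0.005486 / 0.622850 = 0.008809

0.0088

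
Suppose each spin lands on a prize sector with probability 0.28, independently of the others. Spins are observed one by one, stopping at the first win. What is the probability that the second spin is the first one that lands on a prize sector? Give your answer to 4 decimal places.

Geometric (trials to first success), p = 0.28.
P(Y = 2) = (1−p)^1 · p = 0.72 · 0.28 = 0.201600

0.2016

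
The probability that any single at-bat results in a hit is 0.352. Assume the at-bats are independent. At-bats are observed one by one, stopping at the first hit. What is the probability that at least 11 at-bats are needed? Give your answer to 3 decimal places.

Y = number of at-bats to the first success; geometric, p = 0.352.
P(Y > 10) = P(first 10 all fail) = (1−p)^10 = 0.01305

0.013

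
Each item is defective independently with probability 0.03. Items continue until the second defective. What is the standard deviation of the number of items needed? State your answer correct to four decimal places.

Y = total items until the second success; negative binomial with r=2, p=0.03.
SD(Y) = √[r(1−p)/p²] = √(2155.555556) = 46.427961

46.4280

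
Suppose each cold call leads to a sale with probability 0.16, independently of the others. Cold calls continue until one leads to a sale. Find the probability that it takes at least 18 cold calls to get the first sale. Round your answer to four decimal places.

Y = number of cold calls to the first success; geometric, p = 0.16.
P(Y > 17) = P(first 17 all fail) = (1−p)^17 = 0.051612

0.0516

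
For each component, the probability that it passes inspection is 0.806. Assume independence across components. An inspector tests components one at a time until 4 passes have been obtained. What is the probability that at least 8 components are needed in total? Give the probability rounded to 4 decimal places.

0.0300

Needing more than 7 components ⇔ fewer than 4 successes in the first 7. With X ~ Binomial(7, 0.806), P(Y > 7) = P(X ≤ 3).
  k=0: C(7,0)·0.806^0·0.194^7 = 0.000010
  k=1: C(7,1)·0.806^1·0.194^6 = 0.000301
  k=2: C(7,2)·0.806^2·0.194^5 = 0.003749
  k=3: C(7,3)·0.806^3·0.194^4 = 0.025959
P(X ≤ 3) = 0.030018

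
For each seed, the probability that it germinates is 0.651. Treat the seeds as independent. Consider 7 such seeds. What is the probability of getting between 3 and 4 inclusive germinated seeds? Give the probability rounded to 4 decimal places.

X ~ Binomial(7, 0.651); P(3 ≤ X ≤ 4) = Σ C(7,k) p^k (1−p)^(7−k) over k:
  k=3: C(7,3)·0.651^3·0.349^4 = 0.143256
  k=4: C(7,4)·0.651^4·0.349^3 = 0.267220
Total = 0.410476

0.4105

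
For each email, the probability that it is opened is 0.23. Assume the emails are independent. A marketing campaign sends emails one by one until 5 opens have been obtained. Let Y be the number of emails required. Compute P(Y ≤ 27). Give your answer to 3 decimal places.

Finishing within 27 emails ⇔ at least 5 successes in the first 27. With X ~ Binomial(27, 0.23), P(Y ≤ 27) = 1 − P(X ≤ 4).
  k=0: C(27,0)·0.23^0·0.77^27 = 0.00086
  k=1: C(27,1)·0.23^1·0.77^26 = 0.00695
  k=2: C(27,2)·0.23^2·0.77^25 = 0.02698
  k=3: C(27,3)·0.23^3·0.77^24 = 0.06716
  k=4: C(27,4)·0.23^4·0.77^23 = 0.12036
1 − 0.22230 = 0.77770

0.778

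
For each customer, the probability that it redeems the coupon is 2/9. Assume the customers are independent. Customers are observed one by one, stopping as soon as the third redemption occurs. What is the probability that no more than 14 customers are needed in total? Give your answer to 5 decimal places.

0.63153

Finishing within 14 customers ⇔ at least 3 successes in the first 14. With X ~ Binomial(14, 0.222222), P(Y ≤ 14) = 1 − P(X ≤ 2).
  k=0: C(14,0)·0.222222^0·0.777778^14 = 0.0296468
  k=1: C(14,1)·0.222222^1·0.777778^13 = 0.1185871
  k=2: C(14,2)·0.222222^2·0.777778^12 = 0.2202332
1 − 0.3684670 = 0.6315330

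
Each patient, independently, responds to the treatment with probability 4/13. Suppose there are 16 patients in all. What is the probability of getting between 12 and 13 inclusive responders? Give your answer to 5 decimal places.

0.00034

X ~ Binomial(16, 0.307692); P(12 ≤ X ≤ 13) = Σ C(16,k) p^k (1−p)^(16−k) over k:
  k=12: C(16,12)·0.307692^12·0.692308^4 = 0.0003011
  k=13: C(16,13)·0.307692^13·0.692308^3 = 0.0000412
Total = 0.0003422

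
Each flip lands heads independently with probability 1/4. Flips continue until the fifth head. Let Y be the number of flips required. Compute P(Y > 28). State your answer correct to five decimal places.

Needing more than 28 flips ⇔ fewer than 5 successes in the first 28. With X ~ Binomial(28, 0.25), P(Y > 28) = P(X ≤ 4).
  k=0: C(28,0)·0.25^0·0.75^28 = 0.0003175
  k=1: C(28,1)·0.25^1·0.75^27 = 0.0029631
  k=2: C(28,2)·0.25^2·0.75^26 = 0.0133341
  k=3: C(28,3)·0.25^3·0.75^25 = 0.0385208
  k=4: C(28,4)·0.25^4·0.75^24 = 0.0802517
P(X ≤ 4) = 0.1353873

0.13539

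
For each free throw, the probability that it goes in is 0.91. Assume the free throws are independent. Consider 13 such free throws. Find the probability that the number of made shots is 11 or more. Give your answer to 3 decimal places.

0.895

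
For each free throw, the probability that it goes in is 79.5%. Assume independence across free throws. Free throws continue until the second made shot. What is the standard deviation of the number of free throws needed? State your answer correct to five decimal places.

0.80542

Y = total free throws until the second success; negative binomial with r=2, p=0.795.
SD(Y) = √[r(1−p)/p²] = √(0.6487085) = 0.8054244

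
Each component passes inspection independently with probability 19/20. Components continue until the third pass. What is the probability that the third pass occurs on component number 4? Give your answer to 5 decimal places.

Y = trial on which the third success occurs; negative binomial, r=3, p=0.95.
P(Y=4) = C(3,2) · p^3 · (1−p)^1
= 3 · 0.85737 · 0.05 = 0.1286063

0.12861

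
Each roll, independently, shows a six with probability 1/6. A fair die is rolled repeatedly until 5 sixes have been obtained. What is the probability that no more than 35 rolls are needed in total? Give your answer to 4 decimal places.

0.7157

Finishing within 35 rolls ⇔ at least 5 successes in the first 35. With X ~ Binomial(35, 0.166667), P(Y ≤ 35) = 1 − P(X ≤ 4).
  k=0: C(35,0)·0.166667^0·0.833333^35 = 0.001693
  k=1: C(35,1)·0.166667^1·0.833333^34 = 0.011851
  k=2: C(35,2)·0.166667^2·0.833333^33 = 0.040293
  k=3: C(35,3)·0.166667^3·0.833333^32 = 0.088645
  k=4: C(35,4)·0.166667^4·0.833333^31 = 0.141833
1 − 0.284315 = 0.715685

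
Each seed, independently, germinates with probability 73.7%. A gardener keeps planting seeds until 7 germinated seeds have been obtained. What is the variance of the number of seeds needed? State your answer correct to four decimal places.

Y = total seeds until the seventh success; negative binomial with r=7, p=0.737.
Var(Y) = r(1−p)/p² = 7·0.263 / 0.737² = 3.389369

3.3894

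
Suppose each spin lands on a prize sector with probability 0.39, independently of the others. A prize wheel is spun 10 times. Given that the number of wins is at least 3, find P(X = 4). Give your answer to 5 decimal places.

0.30672

X ~ Binomial(10, 0.39). Want P(X=4 | X≥3) = P(X=4) / P(X≥3).
P(X=4) = C(10,4)·0.39^4·0.61^6 = 0.2502976
P(X≥3) = 1 − 0.0071334 − 0.0456072 − 0.1312141 = 0.8160453
Ratio = 0.2502976 / 0.8160453 = 0.3067202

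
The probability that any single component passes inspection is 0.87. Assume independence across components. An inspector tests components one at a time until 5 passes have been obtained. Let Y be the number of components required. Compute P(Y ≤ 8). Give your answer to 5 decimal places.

0.98707

Finishing within 8 components ⇔ at least 5 successes in the first 8. With X ~ Binomial(8, 0.87), P(Y ≤ 8) = 1 − P(X ≤ 4).
  k=0: C(8,0)·0.87^0·0.13^8 = 0.0000001
  k=1: C(8,1)·0.87^1·0.13^7 = 0.0000044
  k=2: C(8,2)·0.87^2·0.13^6 = 0.0001023
  k=3: C(8,3)·0.87^3·0.13^5 = 0.0013692
  k=4: C(8,4)·0.87^4·0.13^4 = 0.0114538
1 − 0.0129297 = 0.9870703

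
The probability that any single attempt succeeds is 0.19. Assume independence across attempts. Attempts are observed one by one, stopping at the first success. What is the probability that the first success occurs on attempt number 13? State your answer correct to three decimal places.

Geometric (trials to first success), p = 0.19.
P(Y = 13) = (1−p)^12 · p = 0.079766 · 0.19 = 0.01516

0.015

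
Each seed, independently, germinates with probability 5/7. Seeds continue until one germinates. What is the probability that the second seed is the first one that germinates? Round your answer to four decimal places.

0.2041

Geometric (trials to first success), p = 0.714286.
P(Y = 2) = (1−p)^1 · p = 0.28571 · 0.714286 = 0.204082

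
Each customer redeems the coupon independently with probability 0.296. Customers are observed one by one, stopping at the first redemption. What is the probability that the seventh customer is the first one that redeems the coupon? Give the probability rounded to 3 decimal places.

0.036

Geometric (trials to first success), p = 0.296.
P(Y = 7) = (1−p)^6 · p = 0.12174 · 0.296 = 0.03604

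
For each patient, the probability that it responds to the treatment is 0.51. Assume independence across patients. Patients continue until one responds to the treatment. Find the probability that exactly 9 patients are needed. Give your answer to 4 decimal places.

Geometric (trials to first success), p = 0.51.
P(Y = 9) = (1−p)^8 · p = 0.0033233 · 0.51 = 0.001695

0.0017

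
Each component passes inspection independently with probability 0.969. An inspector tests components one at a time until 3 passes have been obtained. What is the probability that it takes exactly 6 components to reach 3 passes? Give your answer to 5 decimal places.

0.00027

Y = trial on which the third success occurs; negative binomial, r=3, p=0.969.
P(Y=6) = C(5,2) · p^3 · (1−p)^3
= 10 · 0.90985 · 2.9791e-05 = 0.0002711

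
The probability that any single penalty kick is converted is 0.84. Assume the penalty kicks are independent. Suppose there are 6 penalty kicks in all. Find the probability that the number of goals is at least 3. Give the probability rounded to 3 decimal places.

0.993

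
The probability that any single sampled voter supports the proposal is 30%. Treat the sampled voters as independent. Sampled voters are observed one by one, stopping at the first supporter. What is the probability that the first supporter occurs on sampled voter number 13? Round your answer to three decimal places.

0.004

Geometric (trials to first success), p = 0.30.
P(Y = 13) = (1−p)^12 · p = 0.013841 · 0.30 = 0.00415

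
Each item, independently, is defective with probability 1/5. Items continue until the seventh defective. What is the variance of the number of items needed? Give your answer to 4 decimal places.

Y = total items until the seventh success; negative binomial with r=7, p=0.20.
Var(Y) = r(1−p)/p² = 7·0.80 / 0.20² = 140.000000

140.0000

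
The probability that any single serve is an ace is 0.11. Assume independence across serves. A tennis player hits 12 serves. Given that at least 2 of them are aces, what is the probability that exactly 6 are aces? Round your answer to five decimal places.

X ~ Binomial(12, 0.11). Want P(X=6 | X≥2) = P(X=6) / P(X≥2).
P(X=6) = C(12,6)·0.11^6·0.89^6 = 0.0008135
P(X≥2) = 1 − 0.2469904 − 0.3663228 = 0.3866868
Ratio = 0.0008135 / 0.3866868 = 0.0021038

0.00210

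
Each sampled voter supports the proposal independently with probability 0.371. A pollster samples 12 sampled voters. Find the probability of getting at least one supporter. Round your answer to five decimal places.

P(at least one) = 1 − P(none) = 1 − (1 − 0.371)^12
= 1 − 0.0038354 = 0.9961646

0.99616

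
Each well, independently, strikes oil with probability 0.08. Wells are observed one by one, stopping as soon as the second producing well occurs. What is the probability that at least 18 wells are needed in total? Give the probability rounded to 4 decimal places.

Needing more than 17 wells ⇔ fewer than 2 successes in the first 17. With X ~ Binomial(17, 0.08), P(Y > 17) = P(X ≤ 1).
  k=0: C(17,0)·0.08^0·0.92^17 = 0.242322
  k=1: C(17,1)·0.08^1·0.92^16 = 0.358215
P(X ≤ 1) = 0.600537

0.6005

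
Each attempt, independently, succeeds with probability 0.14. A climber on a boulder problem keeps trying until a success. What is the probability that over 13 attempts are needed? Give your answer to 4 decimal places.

0.1408

Y = number of attempts to the first success; geometric, p = 0.14.
P(Y > 13) = P(first 13 all fail) = (1−p)^13 = 0.140760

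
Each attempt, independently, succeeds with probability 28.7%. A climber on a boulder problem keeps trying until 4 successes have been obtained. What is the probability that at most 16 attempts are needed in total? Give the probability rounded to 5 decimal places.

Finishing within 16 attempts ⇔ at least 4 successes in the first 16. With X ~ Binomial(16, 0.287), P(Y ≤ 16) = 1 − P(X ≤ 3).
  k=0: C(16,0)·0.287^0·0.713^16 = 0.0044610
  k=1: C(16,1)·0.287^1·0.713^15 = 0.0287306
  k=2: C(16,2)·0.287^2·0.713^14 = 0.0867358
  k=3: C(16,3)·0.287^3·0.713^13 = 0.1629287
1 − 0.2828561 = 0.7171439

0.71714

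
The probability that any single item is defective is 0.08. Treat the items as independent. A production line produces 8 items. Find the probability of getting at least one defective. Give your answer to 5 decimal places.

0.48678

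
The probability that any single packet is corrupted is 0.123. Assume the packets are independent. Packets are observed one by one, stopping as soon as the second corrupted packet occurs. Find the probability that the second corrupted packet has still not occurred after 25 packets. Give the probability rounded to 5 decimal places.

0.16936

Needing more than 25 packets ⇔ fewer than 2 successes in the first 25. With X ~ Binomial(25, 0.123), P(Y > 25) = P(X ≤ 1).
  k=0: C(25,0)·0.123^0·0.877^25 = 0.0375829
  k=1: C(25,1)·0.123^1·0.877^24 = 0.1317757
P(X ≤ 1) = 0.1693586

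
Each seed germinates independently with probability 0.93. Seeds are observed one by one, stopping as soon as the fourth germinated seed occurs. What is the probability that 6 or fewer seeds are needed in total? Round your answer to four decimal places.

0.9942

Finishing within 6 seeds ⇔ at least 4 successes in the first 6. With X ~ Binomial(6, 0.93), P(Y ≤ 6) = 1 − P(X ≤ 3).
  k=0: C(6,0)·0.93^0·0.07^6 = 0.000000
  k=1: C(6,1)·0.93^1·0.07^5 = 0.000009
  k=2: C(6,2)·0.93^2·0.07^4 = 0.000311
  k=3: C(6,3)·0.93^3·0.07^3 = 0.005518
1 − 0.005839 = 0.994161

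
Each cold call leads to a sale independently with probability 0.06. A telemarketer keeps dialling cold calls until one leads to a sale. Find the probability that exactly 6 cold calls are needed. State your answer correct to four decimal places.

0.0440

Geometric (trials to first success), p = 0.06.
P(Y = 6) = (1−p)^5 · p = 0.7339 · 0.06 = 0.044034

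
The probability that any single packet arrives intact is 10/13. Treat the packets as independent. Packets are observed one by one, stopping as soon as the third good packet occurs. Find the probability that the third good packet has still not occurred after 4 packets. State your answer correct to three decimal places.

0.230

Needing more than 4 packets ⇔ fewer than 3 successes in the first 4. With X ~ Binomial(4, 0.769231), P(Y > 4) = P(X ≤ 2).
  k=0: C(4,0)·0.769231^0·0.230769^4 = 0.00284
  k=1: C(4,1)·0.769231^1·0.230769^3 = 0.03781
  k=2: C(4,2)·0.769231^2·0.230769^2 = 0.18907
P(X ≤ 2) = 0.22972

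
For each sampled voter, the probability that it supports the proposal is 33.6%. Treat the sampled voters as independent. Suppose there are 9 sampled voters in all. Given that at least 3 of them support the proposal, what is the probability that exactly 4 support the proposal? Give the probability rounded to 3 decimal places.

0.329

X ~ Binomial(9, 0.336). Want P(X=4 | X≥3) = P(X=4) / P(X≥3).
P(X=4) = C(9,4)·0.336^4·0.664^5 = 0.20729
P(X≥3) = 1 − 0.02509 − 0.11427 − 0.23129 = 0.62935
Ratio = 0.20729 / 0.62935 = 0.32936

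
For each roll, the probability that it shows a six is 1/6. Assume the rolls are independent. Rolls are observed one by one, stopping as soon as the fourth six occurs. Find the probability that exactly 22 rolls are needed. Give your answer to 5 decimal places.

Y = trial on which the fourth success occurs; negative binomial, r=4, p=0.166667.
P(Y=22) = C(21,3) · p^4 · (1−p)^18
= 1330 · 0.0007716 · 0.037561 = 0.0385464

0.03855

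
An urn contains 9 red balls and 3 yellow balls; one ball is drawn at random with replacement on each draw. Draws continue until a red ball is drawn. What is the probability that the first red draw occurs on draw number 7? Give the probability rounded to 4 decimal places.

Geometric (trials to first success), p = 0.75.
P(Y = 7) = (1−p)^6 · p = 0.00024414 · 0.75 = 0.000183

0.0002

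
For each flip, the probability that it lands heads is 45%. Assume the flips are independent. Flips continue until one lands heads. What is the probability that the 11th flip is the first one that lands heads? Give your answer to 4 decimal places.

0.0011

Geometric (trials to first success), p = 0.45.
P(Y = 11) = (1−p)^10 · p = 0.002533 · 0.45 = 0.001140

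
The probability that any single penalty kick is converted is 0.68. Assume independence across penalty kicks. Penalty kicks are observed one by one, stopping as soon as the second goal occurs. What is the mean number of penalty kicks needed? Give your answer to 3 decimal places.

Y = total penalty kicks until the second success; negative binomial with r=2, p=0.68.
E[Y] = r / p = 2 / 0.68 = 2.94118

2.941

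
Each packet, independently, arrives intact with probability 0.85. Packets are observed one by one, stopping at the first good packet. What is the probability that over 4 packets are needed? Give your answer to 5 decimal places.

Y = number of packets to the first success; geometric, p = 0.85.
P(Y > 4) = P(first 4 all fail) = (1−p)^4 = 0.0005062

0.00051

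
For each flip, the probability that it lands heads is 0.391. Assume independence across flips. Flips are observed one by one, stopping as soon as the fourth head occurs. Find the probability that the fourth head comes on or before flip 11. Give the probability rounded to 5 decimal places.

0.68204

Finishing within 11 flips ⇔ at least 4 successes in the first 11. With X ~ Binomial(11, 0.391), P(Y ≤ 11) = 1 − P(X ≤ 3).
  k=0: C(11,0)·0.391^0·0.609^11 = 0.0042736
  k=1: C(11,1)·0.391^1·0.609^10 = 0.0301816
  k=2: C(11,2)·0.391^2·0.609^9 = 0.0968884
  k=3: C(11,3)·0.391^3·0.609^8 = 0.1866176
1 − 0.3179612 = 0.6820388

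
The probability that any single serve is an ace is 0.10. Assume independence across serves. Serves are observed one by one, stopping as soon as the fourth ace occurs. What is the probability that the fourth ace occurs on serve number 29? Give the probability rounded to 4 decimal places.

Y = trial on which the fourth success occurs; negative binomial, r=4, p=0.10.
P(Y=29) = C(28,3) · p^4 · (1−p)^25
= 3276 · 0.0001 · 0.07179 = 0.023518

0.0235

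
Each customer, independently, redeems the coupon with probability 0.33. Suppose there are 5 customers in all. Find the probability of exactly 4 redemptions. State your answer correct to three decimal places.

0.040

X ~ Binomial(n=5, p=0.33).
P(X=4) = C(5,4) · p^4 · (1−p)^1
= 5 · 0.011859 · 0.67 = 0.03973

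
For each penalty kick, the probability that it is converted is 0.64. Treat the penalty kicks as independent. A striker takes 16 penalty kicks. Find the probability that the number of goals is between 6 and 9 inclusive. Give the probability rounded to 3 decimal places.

X ~ Binomial(16, 0.64); P(6 ≤ X ≤ 9) = Σ C(16,k) p^k (1−p)^(16−k) over k:
  k=6: C(16,6)·0.64^6·0.36^10 = 0.02012
  k=7: C(16,7)·0.64^7·0.36^9 = 0.05110
  k=8: C(16,8)·0.64^8·0.36^8 = 0.10220
  k=9: C(16,9)·0.64^9·0.36^7 = 0.16150
Total = 0.33491

0.335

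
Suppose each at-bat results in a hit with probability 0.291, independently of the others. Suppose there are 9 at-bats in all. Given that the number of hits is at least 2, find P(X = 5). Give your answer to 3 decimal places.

0.084

X ~ Binomial(9, 0.291). Want P(X=5 | X≥2) = P(X=5) / P(X≥2).
P(X=5) = C(9,5)·0.291^5·0.709^4 = 0.06644
P(X≥2) = 1 − 0.04527 − 0.16723 = 0.78750
Ratio = 0.06644 / 0.78750 = 0.08437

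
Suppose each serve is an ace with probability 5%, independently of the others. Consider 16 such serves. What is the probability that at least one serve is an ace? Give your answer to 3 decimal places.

P(at least one) = 1 − P(none) = 1 − (1 − 0.05)^16
= 1 − 0.44013 = 0.55987

0.560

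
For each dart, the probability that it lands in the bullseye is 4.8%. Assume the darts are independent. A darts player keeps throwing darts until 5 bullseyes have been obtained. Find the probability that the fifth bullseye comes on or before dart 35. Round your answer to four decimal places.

Finishing within 35 darts ⇔ at least 5 successes in the first 35. With X ~ Binomial(35, 0.048), P(Y ≤ 35) = 1 − P(X ≤ 4).
  k=0: C(35,0)·0.048^0·0.952^35 = 0.178769
  k=1: C(35,1)·0.048^1·0.952^34 = 0.315475
  k=2: C(35,2)·0.048^2·0.952^33 = 0.270408
  k=3: C(35,3)·0.048^3·0.952^32 = 0.149974
  k=4: C(35,4)·0.048^4·0.952^31 = 0.060494
1 − 0.975120 = 0.024880

0.0249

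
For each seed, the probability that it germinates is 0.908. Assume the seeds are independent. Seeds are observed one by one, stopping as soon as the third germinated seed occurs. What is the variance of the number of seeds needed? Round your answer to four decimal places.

Y = total seeds until the third success; negative binomial with r=3, p=0.908.
Var(Y) = r(1−p)/p² = 3·0.092 / 0.908² = 0.334763

0.3348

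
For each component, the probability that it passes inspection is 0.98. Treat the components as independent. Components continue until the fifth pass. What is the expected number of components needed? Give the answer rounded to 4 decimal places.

5.1020

Y = total components until the fifth success; negative binomial with r=5, p=0.98.
E[Y] = r / p = 5 / 0.98 = 5.102041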